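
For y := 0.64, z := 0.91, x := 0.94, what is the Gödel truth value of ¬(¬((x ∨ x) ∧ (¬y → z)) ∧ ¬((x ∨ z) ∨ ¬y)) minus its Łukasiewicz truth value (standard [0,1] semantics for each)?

0.06

Gödel evaluation:
  (x ∨ x) = max(0.94, 0.94) = 0.94
  ¬y: Gödel ¬ of 0.64 = 0 (operand ≠ 0)
  (¬y → z): 0 ≤ 0.91, so result = 1
  ((x ∨ x) ∧ (¬y → z)) = min(0.94, 1) = 0.94
  ¬((x ∨ x) ∧ (¬y → z)): Gödel ¬ of 0.94 = 0 (operand ≠ 0)
  (x ∨ z) = max(0.94, 0.91) = 0.94
  ¬y: Gödel ¬ of 0.64 = 0 (operand ≠ 0)
  ((x ∨ z) ∨ ¬y) = max(0.94, 0) = 0.94
  ¬((x ∨ z) ∨ ¬y): Gödel ¬ of 0.94 = 0 (operand ≠ 0)
  (¬((x ∨ x) ∧ (¬y → z)) ∧ ¬((x ∨ z) ∨ ¬y)) = min(0, 0) = 0
  ¬(¬((x ∨ x) ∧ (¬y → z)) ∧ ¬((x ∨ z) ∨ ¬y)): Gödel ¬ of 0 = 1 (operand is 0)
  Gödel value = 1
Łukasiewicz evaluation:
  (x ∨ x) = max(0.94, 0.94) = 0.94
  ¬y: Łukasiewicz ¬ gives 1 − 0.64 = 0.36
  (¬y → z): min(1, 1 − 0.36 + 0.91) = 1
  ((x ∨ x) ∧ (¬y → z)) = min(0.94, 1) = 0.94
  ¬((x ∨ x) ∧ (¬y → z)): Łukasiewicz ¬ gives 1 − 0.94 = 0.06
  (x ∨ z) = max(0.94, 0.91) = 0.94
  ¬y: Łukasiewicz ¬ gives 1 − 0.64 = 0.36
  ((x ∨ z) ∨ ¬y) = max(0.94, 0.36) = 0.94
  ¬((x ∨ z) ∨ ¬y): Łukasiewicz ¬ gives 1 − 0.94 = 0.06
  (¬((x ∨ x) ∧ (¬y → z)) ∧ ¬((x ∨ z) ∨ ¬y)) = min(0.06, 0.06) = 0.06
  ¬(¬((x ∨ x) ∧ (¬y → z)) ∧ ¬((x ∨ z) ∨ ¬y)): Łukasiewicz ¬ gives 1 − 0.06 = 0.94
  Łukasiewicz value = 0.94
Difference: 1 − 0.94 = 0.06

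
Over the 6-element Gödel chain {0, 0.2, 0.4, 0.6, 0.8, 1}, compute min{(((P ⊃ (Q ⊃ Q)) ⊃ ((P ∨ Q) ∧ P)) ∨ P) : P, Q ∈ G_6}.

The minimum is attained at P = 0, Q = 0:
  (Q ⊃ Q): 0 ≤ 0, so result = 1
  (P ⊃ (Q ⊃ Q)): 0 ≤ 1, so result = 1
  (P ∨ Q) = max(0, 0) = 0
  ((P ∨ Q) ∧ P) = min(0, 0) = 0
  ((P ⊃ (Q ⊃ Q)) ⊃ ((P ∨ Q) ∧ P)): 1 > 0, so result = 0
  (((P ⊃ (Q ⊃ Q)) ⊃ ((P ∨ Q) ∧ P)) ∨ P) = max(0, 0) = 0
Checking all 36 assignments confirms none give a value below 0.00.

0.00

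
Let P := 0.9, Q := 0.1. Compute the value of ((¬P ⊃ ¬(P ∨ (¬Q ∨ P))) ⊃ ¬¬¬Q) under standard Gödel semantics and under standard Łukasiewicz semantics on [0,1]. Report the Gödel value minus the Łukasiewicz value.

-0.90

Gödel evaluation:
  ¬P: Gödel ¬ of 0.9 = 0 (operand ≠ 0)
  ¬Q: Gödel ¬ of 0.1 = 0 (operand ≠ 0)
  (¬Q ∨ P) = max(0, 0.9) = 0.9
  (P ∨ (¬Q ∨ P)) = max(0.9, 0.9) = 0.9
  ¬(P ∨ (¬Q ∨ P)): Gödel ¬ of 0.9 = 0 (operand ≠ 0)
  (¬P ⊃ ¬(P ∨ (¬Q ∨ P))): 0 ≤ 0, so result = 1
  ¬Q: Gödel ¬ of 0.1 = 0 (operand ≠ 0)
  ¬¬Q: Gödel ¬ of 0 = 1 (operand is 0)
  ¬¬¬Q: Gödel ¬ of 1 = 0 (operand ≠ 0)
  ((¬P ⊃ ¬(P ∨ (¬Q ∨ P))) ⊃ ¬¬¬Q): 1 > 0, so result = 0
  Gödel value = 0
Łukasiewicz evaluation:
  ¬P: Łukasiewicz ¬ gives 1 − 0.9 = 0.1
  ¬Q: Łukasiewicz ¬ gives 1 − 0.1 = 0.9
  (¬Q ∨ P) = max(0.9, 0.9) = 0.9
  (P ∨ (¬Q ∨ P)) = max(0.9, 0.9) = 0.9
  ¬(P ∨ (¬Q ∨ P)): Łukasiewicz ¬ gives 1 − 0.9 = 0.1
  (¬P ⊃ ¬(P ∨ (¬Q ∨ P))): min(1, 1 − 0.1 + 0.1) = 1
  ¬Q: Łukasiewicz ¬ gives 1 − 0.1 = 0.9
  ¬¬Q: Łukasiewicz ¬ gives 1 − 0.9 = 0.1
  ¬¬¬Q: Łukasiewicz ¬ gives 1 − 0.1 = 0.9
  ((¬P ⊃ ¬(P ∨ (¬Q ∨ P))) ⊃ ¬¬¬Q): min(1, 1 − 1 + 0.9) = 0.9
  Łukasiewicz value = 0.9
Difference: 0 − 0.9 = -0.90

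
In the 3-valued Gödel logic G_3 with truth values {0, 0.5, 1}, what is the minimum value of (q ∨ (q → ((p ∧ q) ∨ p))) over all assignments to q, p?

0.50

The minimum is attained at q = 0.5, p = 0:
  (p ∧ q) = min(0, 0.5) = 0
  ((p ∧ q) ∨ p) = max(0, 0) = 0
  (q → ((p ∧ q) ∨ p)): 0.5 > 0, so result = 0
  (q ∨ (q → ((p ∧ q) ∨ p))) = max(0.5, 0) = 0.5
Checking all 9 assignments confirms none give a value below 0.50.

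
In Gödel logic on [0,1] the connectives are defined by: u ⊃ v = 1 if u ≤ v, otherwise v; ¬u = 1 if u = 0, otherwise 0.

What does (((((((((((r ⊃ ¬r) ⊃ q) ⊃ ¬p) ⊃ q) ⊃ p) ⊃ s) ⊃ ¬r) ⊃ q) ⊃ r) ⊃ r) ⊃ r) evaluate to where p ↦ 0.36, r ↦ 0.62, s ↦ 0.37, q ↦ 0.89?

¬r: Gödel ¬ of 0.62 = 0 (operand ≠ 0)
(r ⊃ ¬r): 0.62 > 0, so result = 0
((r ⊃ ¬r) ⊃ q): 0 ≤ 0.89, so result = 1
¬p: Gödel ¬ of 0.36 = 0 (operand ≠ 0)
(((r ⊃ ¬r) ⊃ q) ⊃ ¬p): 1 > 0, so result = 0
((((r ⊃ ¬r) ⊃ q) ⊃ ¬p) ⊃ q): 0 ≤ 0.89, so result = 1
(((((r ⊃ ¬r) ⊃ q) ⊃ ¬p) ⊃ q) ⊃ p): 1 > 0.36, so result = 0.36
((((((r ⊃ ¬r) ⊃ q) ⊃ ¬p) ⊃ q) ⊃ p) ⊃ s): 0.36 ≤ 0.37, so result = 1
¬r: Gödel ¬ of 0.62 = 0 (operand ≠ 0)
(((((((r ⊃ ¬r) ⊃ q) ⊃ ¬p) ⊃ q) ⊃ p) ⊃ s) ⊃ ¬r): 1 > 0, so result = 0
((((((((r ⊃ ¬r) ⊃ q) ⊃ ¬p) ⊃ q) ⊃ p) ⊃ s) ⊃ ¬r) ⊃ q): 0 ≤ 0.89, so result = 1
(((((((((r ⊃ ¬r) ⊃ q) ⊃ ¬p) ⊃ q) ⊃ p) ⊃ s) ⊃ ¬r) ⊃ q) ⊃ r): 1 > 0.62, so result = 0.62
((((((((((r ⊃ ¬r) ⊃ q) ⊃ ¬p) ⊃ q) ⊃ p) ⊃ s) ⊃ ¬r) ⊃ q) ⊃ r) ⊃ r): 0.62 ≤ 0.62, so result = 1
(((((((((((r ⊃ ¬r) ⊃ q) ⊃ ¬p) ⊃ q) ⊃ p) ⊃ s) ⊃ ¬r) ⊃ q) ⊃ r) ⊃ r) ⊃ r): 1 > 0.62, so result = 0.62

0.62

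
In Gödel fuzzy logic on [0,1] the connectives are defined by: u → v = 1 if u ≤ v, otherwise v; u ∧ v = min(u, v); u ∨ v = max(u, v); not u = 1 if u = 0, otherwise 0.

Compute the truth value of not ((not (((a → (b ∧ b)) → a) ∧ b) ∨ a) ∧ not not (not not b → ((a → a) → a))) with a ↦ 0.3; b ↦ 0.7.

(b ∧ b) = min(0.7, 0.7) = 0.7
(a → (b ∧ b)): 0.3 ≤ 0.7, so result = 1
((a → (b ∧ b)) → a): 1 > 0.3, so result = 0.3
(((a → (b ∧ b)) → a) ∧ b) = min(0.3, 0.7) = 0.3
not (((a → (b ∧ b)) → a) ∧ b): Gödel ¬ of 0.3 = 0 (operand ≠ 0)
(not (((a → (b ∧ b)) → a) ∧ b) ∨ a) = max(0, 0.3) = 0.3
not b: Gödel ¬ of 0.7 = 0 (operand ≠ 0)
not not b: Gödel ¬ of 0 = 1 (operand is 0)
(a → a): 0.3 ≤ 0.3, so result = 1
((a → a) → a): 1 > 0.3, so result = 0.3
(not not b → ((a → a) → a)): 1 > 0.3, so result = 0.3
not (not not b → ((a → a) → a)): Gödel ¬ of 0.3 = 0 (operand ≠ 0)
not not (not not b → ((a → a) → a)): Gödel ¬ of 0 = 1 (operand is 0)
((not (((a → (b ∧ b)) → a) ∧ b) ∨ a) ∧ not not (not not b → ((a → a) → a))) = min(0.3, 1) = 0.3
not ((not (((a → (b ∧ b)) → a) ∧ b) ∨ a) ∧ not not (not not b → ((a → a) → a))): Gödel ¬ of 0.3 = 0 (operand ≠ 0)

0.00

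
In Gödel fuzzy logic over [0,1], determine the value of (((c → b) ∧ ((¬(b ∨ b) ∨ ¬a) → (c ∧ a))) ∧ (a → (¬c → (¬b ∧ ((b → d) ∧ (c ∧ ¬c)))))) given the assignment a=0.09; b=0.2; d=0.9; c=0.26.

(c → b): 0.26 > 0.2, so result = 0.2
(b ∨ b) = max(0.2, 0.2) = 0.2
¬(b ∨ b): Gödel ¬ of 0.2 = 0 (operand ≠ 0)
¬a: Gödel ¬ of 0.09 = 0 (operand ≠ 0)
(¬(b ∨ b) ∨ ¬a) = max(0, 0) = 0
(c ∧ a) = min(0.26, 0.09) = 0.09
((¬(b ∨ b) ∨ ¬a) → (c ∧ a)): 0 ≤ 0.09, so result = 1
((c → b) ∧ ((¬(b ∨ b) ∨ ¬a) → (c ∧ a))) = min(0.2, 1) = 0.2
¬c: Gödel ¬ of 0.26 = 0 (operand ≠ 0)
¬b: Gödel ¬ of 0.2 = 0 (operand ≠ 0)
(b → d): 0.2 ≤ 0.9, so result = 1
¬c: Gödel ¬ of 0.26 = 0 (operand ≠ 0)
(c ∧ ¬c) = min(0.26, 0) = 0
((b → d) ∧ (c ∧ ¬c)) = min(1, 0) = 0
(¬b ∧ ((b → d) ∧ (c ∧ ¬c))) = min(0, 0) = 0
(¬c → (¬b ∧ ((b → d) ∧ (c ∧ ¬c)))): 0 ≤ 0, so result = 1
(a → (¬c → (¬b ∧ ((b → d) ∧ (c ∧ ¬c))))): 0.09 ≤ 1, so result = 1
(((c → b) ∧ ((¬(b ∨ b) ∨ ¬a) → (c ∧ a))) ∧ (a → (¬c → (¬b ∧ ((b → d) ∧ (c ∧ ¬c)))))) = min(0.2, 1) = 0.2

0.20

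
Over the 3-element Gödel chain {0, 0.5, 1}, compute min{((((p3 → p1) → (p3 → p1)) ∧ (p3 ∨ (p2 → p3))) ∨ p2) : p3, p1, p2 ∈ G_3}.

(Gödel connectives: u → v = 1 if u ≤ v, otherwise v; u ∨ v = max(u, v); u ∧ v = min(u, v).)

0.50

The minimum is attained at p3 = 0, p1 = 0, p2 = 0.5:
  (p3 → p1): 0 ≤ 0, so result = 1
  (p3 → p1): 0 ≤ 0, so result = 1
  ((p3 → p1) → (p3 → p1)): 1 ≤ 1, so result = 1
  (p2 → p3): 0.5 > 0, so result = 0
  (p3 ∨ (p2 → p3)) = max(0, 0) = 0
  (((p3 → p1) → (p3 → p1)) ∧ (p3 ∨ (p2 → p3))) = min(1, 0) = 0
  ((((p3 → p1) → (p3 → p1)) ∧ (p3 ∨ (p2 → p3))) ∨ p2) = max(0, 0.5) = 0.5
Checking all 27 assignments confirms none give a value below 0.50.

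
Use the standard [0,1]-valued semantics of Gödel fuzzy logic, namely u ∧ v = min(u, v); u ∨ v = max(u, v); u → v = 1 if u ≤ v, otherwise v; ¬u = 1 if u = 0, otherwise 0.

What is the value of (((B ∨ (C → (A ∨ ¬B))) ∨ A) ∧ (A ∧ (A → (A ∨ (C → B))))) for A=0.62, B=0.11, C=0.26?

0.62

¬B: Gödel ¬ of 0.11 = 0 (operand ≠ 0)
(A ∨ ¬B) = max(0.62, 0) = 0.62
(C → (A ∨ ¬B)): 0.26 ≤ 0.62, so result = 1
(B ∨ (C → (A ∨ ¬B))) = max(0.11, 1) = 1
((B ∨ (C → (A ∨ ¬B))) ∨ A) = max(1, 0.62) = 1
(C → B): 0.26 > 0.11, so result = 0.11
(A ∨ (C → B)) = max(0.62, 0.11) = 0.62
(A → (A ∨ (C → B))): 0.62 ≤ 0.62, so result = 1
(A ∧ (A → (A ∨ (C → B)))) = min(0.62, 1) = 0.62
(((B ∨ (C → (A ∨ ¬B))) ∨ A) ∧ (A ∧ (A → (A ∨ (C → B))))) = min(1, 0.62) = 0.62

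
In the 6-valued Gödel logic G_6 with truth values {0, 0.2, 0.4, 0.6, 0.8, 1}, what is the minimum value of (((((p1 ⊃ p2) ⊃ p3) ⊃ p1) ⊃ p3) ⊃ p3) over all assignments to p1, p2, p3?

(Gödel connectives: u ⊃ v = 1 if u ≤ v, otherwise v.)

0.20

The minimum is attained at p1 = 0, p2 = 0, p3 = 0.2:
  (p1 ⊃ p2): 0 ≤ 0, so result = 1
  ((p1 ⊃ p2) ⊃ p3): 1 > 0.2, so result = 0.2
  (((p1 ⊃ p2) ⊃ p3) ⊃ p1): 0.2 > 0, so result = 0
  ((((p1 ⊃ p2) ⊃ p3) ⊃ p1) ⊃ p3): 0 ≤ 0.2, so result = 1
  (((((p1 ⊃ p2) ⊃ p3) ⊃ p1) ⊃ p3) ⊃ p3): 1 > 0.2, so result = 0.2
Checking all 216 assignments confirms none give a value below 0.20.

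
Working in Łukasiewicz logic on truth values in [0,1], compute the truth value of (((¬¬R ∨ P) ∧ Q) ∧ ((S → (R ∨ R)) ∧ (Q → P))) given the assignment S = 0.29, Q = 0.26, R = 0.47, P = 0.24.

0.26

¬R: Łukasiewicz ¬ gives 1 − 0.47 = 0.53
¬¬R: Łukasiewicz ¬ gives 1 − 0.53 = 0.47
(¬¬R ∨ P) = max(0.47, 0.24) = 0.47
((¬¬R ∨ P) ∧ Q) = min(0.47, 0.26) = 0.26
(R ∨ R) = max(0.47, 0.47) = 0.47
(S → (R ∨ R)): min(1, 1 − 0.29 + 0.47) = 1
(Q → P): min(1, 1 − 0.26 + 0.24) = 0.98
((S → (R ∨ R)) ∧ (Q → P)) = min(1, 0.98) = 0.98
(((¬¬R ∨ P) ∧ Q) ∧ ((S → (R ∨ R)) ∧ (Q → P))) = min(0.26, 0.98) = 0.26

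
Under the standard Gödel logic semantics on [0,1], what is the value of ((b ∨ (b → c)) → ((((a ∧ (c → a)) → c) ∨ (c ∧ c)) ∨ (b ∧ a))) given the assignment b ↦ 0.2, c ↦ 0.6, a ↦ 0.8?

(b → c): 0.2 ≤ 0.6, so result = 1
(b ∨ (b → c)) = max(0.2, 1) = 1
(c → a): 0.6 ≤ 0.8, so result = 1
(a ∧ (c → a)) = min(0.8, 1) = 0.8
((a ∧ (c → a)) → c): 0.8 > 0.6, so result = 0.6
(c ∧ c) = min(0.6, 0.6) = 0.6
(((a ∧ (c → a)) → c) ∨ (c ∧ c)) = max(0.6, 0.6) = 0.6
(b ∧ a) = min(0.2, 0.8) = 0.2
((((a ∧ (c → a)) → c) ∨ (c ∧ c)) ∨ (b ∧ a)) = max(0.6, 0.2) = 0.6
((b ∨ (b → c)) → ((((a ∧ (c → a)) → c) ∨ (c ∧ c)) ∨ (b ∧ a))): 1 > 0.6, so result = 0.6

0.60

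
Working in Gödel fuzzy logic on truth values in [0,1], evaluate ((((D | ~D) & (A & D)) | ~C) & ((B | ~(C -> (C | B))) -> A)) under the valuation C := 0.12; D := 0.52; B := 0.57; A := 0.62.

0.52

~D: Gödel ¬ of 0.52 = 0 (operand ≠ 0)
(D | ~D) = max(0.52, 0) = 0.52
(A & D) = min(0.62, 0.52) = 0.52
((D | ~D) & (A & D)) = min(0.52, 0.52) = 0.52
~C: Gödel ¬ of 0.12 = 0 (operand ≠ 0)
(((D | ~D) & (A & D)) | ~C) = max(0.52, 0) = 0.52
(C | B) = max(0.12, 0.57) = 0.57
(C -> (C | B)): 0.12 ≤ 0.57, so result = 1
~(C -> (C | B)): Gödel ¬ of 1 = 0 (operand ≠ 0)
(B | ~(C -> (C | B))) = max(0.57, 0) = 0.57
((B | ~(C -> (C | B))) -> A): 0.57 ≤ 0.62, so result = 1
((((D | ~D) & (A & D)) | ~C) & ((B | ~(C -> (C | B))) -> A)) = min(0.52, 1) = 0.52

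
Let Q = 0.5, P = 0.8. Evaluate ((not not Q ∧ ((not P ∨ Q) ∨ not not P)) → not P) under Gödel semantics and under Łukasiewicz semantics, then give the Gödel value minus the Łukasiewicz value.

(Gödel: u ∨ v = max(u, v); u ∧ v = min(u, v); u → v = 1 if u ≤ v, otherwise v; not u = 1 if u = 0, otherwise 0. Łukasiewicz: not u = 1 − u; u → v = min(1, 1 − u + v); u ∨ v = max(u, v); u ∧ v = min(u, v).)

Gödel evaluation:
  not Q: Gödel ¬ of 0.5 = 0 (operand ≠ 0)
  not not Q: Gödel ¬ of 0 = 1 (operand is 0)
  not P: Gödel ¬ of 0.8 = 0 (operand ≠ 0)
  (not P ∨ Q) = max(0, 0.5) = 0.5
  not P: Gödel ¬ of 0.8 = 0 (operand ≠ 0)
  not not P: Gödel ¬ of 0 = 1 (operand is 0)
  ((not P ∨ Q) ∨ not not P) = max(0.5, 1) = 1
  (not not Q ∧ ((not P ∨ Q) ∨ not not P)) = min(1, 1) = 1
  not P: Gödel ¬ of 0.8 = 0 (operand ≠ 0)
  ((not not Q ∧ ((not P ∨ Q) ∨ not not P)) → not P): 1 > 0, so result = 0
  Gödel value = 0
Łukasiewicz evaluation:
  not Q: Łukasiewicz ¬ gives 1 − 0.5 = 0.5
  not not Q: Łukasiewicz ¬ gives 1 − 0.5 = 0.5
  not P: Łukasiewicz ¬ gives 1 − 0.8 = 0.2
  (not P ∨ Q) = max(0.2, 0.5) = 0.5
  not P: Łukasiewicz ¬ gives 1 − 0.8 = 0.2
  not not P: Łukasiewicz ¬ gives 1 − 0.2 = 0.8
  ((not P ∨ Q) ∨ not not P) = max(0.5, 0.8) = 0.8
  (not not Q ∧ ((not P ∨ Q) ∨ not not P)) = min(0.5, 0.8) = 0.5
  not P: Łukasiewicz ¬ gives 1 − 0.8 = 0.2
  ((not not Q ∧ ((not P ∨ Q) ∨ not not P)) → not P): min(1, 1 − 0.5 + 0.2) = 0.7
  Łukasiewicz value = 0.7
Difference: 0 − 0.7 = -0.70

-0.70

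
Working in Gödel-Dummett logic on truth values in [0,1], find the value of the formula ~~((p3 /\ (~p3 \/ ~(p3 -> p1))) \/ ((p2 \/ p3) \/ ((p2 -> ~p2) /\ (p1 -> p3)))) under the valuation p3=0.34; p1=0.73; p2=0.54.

~p3: Gödel ¬ of 0.34 = 0 (operand ≠ 0)
(p3 -> p1): 0.34 ≤ 0.73, so result = 1
~(p3 -> p1): Gödel ¬ of 1 = 0 (operand ≠ 0)
(~p3 \/ ~(p3 -> p1)) = max(0, 0) = 0
(p3 /\ (~p3 \/ ~(p3 -> p1))) = min(0.34, 0) = 0
(p2 \/ p3) = max(0.54, 0.34) = 0.54
~p2: Gödel ¬ of 0.54 = 0 (operand ≠ 0)
(p2 -> ~p2): 0.54 > 0, so result = 0
(p1 -> p3): 0.73 > 0.34, so result = 0.34
((p2 -> ~p2) /\ (p1 -> p3)) = min(0, 0.34) = 0
((p2 \/ p3) \/ ((p2 -> ~p2) /\ (p1 -> p3))) = max(0.54, 0) = 0.54
((p3 /\ (~p3 \/ ~(p3 -> p1))) \/ ((p2 \/ p3) \/ ((p2 -> ~p2) /\ (p1 -> p3)))) = max(0, 0.54) = 0.54
~((p3 /\ (~p3 \/ ~(p3 -> p1))) \/ ((p2 \/ p3) \/ ((p2 -> ~p2) /\ (p1 -> p3)))): Gödel ¬ of 0.54 = 0 (operand ≠ 0)
~~((p3 /\ (~p3 \/ ~(p3 -> p1))) \/ ((p2 \/ p3) \/ ((p2 -> ~p2) /\ (p1 -> p3)))): Gödel ¬ of 0 = 1 (operand is 0)

1.00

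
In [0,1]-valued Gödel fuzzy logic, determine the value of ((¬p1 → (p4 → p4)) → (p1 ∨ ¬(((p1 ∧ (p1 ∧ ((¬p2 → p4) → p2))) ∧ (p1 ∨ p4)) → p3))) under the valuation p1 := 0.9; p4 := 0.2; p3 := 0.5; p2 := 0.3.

0.90

¬p1: Gödel ¬ of 0.9 = 0 (operand ≠ 0)
(p4 → p4): 0.2 ≤ 0.2, so result = 1
(¬p1 → (p4 → p4)): 0 ≤ 1, so result = 1
¬p2: Gödel ¬ of 0.3 = 0 (operand ≠ 0)
(¬p2 → p4): 0 ≤ 0.2, so result = 1
((¬p2 → p4) → p2): 1 > 0.3, so result = 0.3
(p1 ∧ ((¬p2 → p4) → p2)) = min(0.9, 0.3) = 0.3
(p1 ∧ (p1 ∧ ((¬p2 → p4) → p2))) = min(0.9, 0.3) = 0.3
(p1 ∨ p4) = max(0.9, 0.2) = 0.9
((p1 ∧ (p1 ∧ ((¬p2 → p4) → p2))) ∧ (p1 ∨ p4)) = min(0.3, 0.9) = 0.3
(((p1 ∧ (p1 ∧ ((¬p2 → p4) → p2))) ∧ (p1 ∨ p4)) → p3): 0.3 ≤ 0.5, so result = 1
¬(((p1 ∧ (p1 ∧ ((¬p2 → p4) → p2))) ∧ (p1 ∨ p4)) → p3): Gödel ¬ of 1 = 0 (operand ≠ 0)
(p1 ∨ ¬(((p1 ∧ (p1 ∧ ((¬p2 → p4) → p2))) ∧ (p1 ∨ p4)) → p3)) = max(0.9, 0) = 0.9
((¬p1 → (p4 → p4)) → (p1 ∨ ¬(((p1 ∧ (p1 ∧ ((¬p2 → p4) → p2))) ∧ (p1 ∨ p4)) → p3))): 1 > 0.9, so result = 0.9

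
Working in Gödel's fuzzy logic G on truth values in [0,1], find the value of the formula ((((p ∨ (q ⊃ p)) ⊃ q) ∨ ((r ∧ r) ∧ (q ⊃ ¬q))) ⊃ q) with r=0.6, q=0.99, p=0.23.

(q ⊃ p): 0.99 > 0.23, so result = 0.23
(p ∨ (q ⊃ p)) = max(0.23, 0.23) = 0.23
((p ∨ (q ⊃ p)) ⊃ q): 0.23 ≤ 0.99, so result = 1
(r ∧ r) = min(0.6, 0.6) = 0.6
¬q: Gödel ¬ of 0.99 = 0 (operand ≠ 0)
(q ⊃ ¬q): 0.99 > 0, so result = 0
((r ∧ r) ∧ (q ⊃ ¬q)) = min(0.6, 0) = 0
(((p ∨ (q ⊃ p)) ⊃ q) ∨ ((r ∧ r) ∧ (q ⊃ ¬q))) = max(1, 0) = 1
((((p ∨ (q ⊃ p)) ⊃ q) ∨ ((r ∧ r) ∧ (q ⊃ ¬q))) ⊃ q): 1 > 0.99, so result = 0.99

0.99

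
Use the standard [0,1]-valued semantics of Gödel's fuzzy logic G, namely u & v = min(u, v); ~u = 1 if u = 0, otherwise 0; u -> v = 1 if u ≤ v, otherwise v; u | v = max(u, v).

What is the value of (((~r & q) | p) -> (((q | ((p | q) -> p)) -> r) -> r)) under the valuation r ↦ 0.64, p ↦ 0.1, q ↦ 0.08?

1.00

~r: Gödel ¬ of 0.64 = 0 (operand ≠ 0)
(~r & q) = min(0, 0.08) = 0
((~r & q) | p) = max(0, 0.1) = 0.1
(p | q) = max(0.1, 0.08) = 0.1
((p | q) -> p): 0.1 ≤ 0.1, so result = 1
(q | ((p | q) -> p)) = max(0.08, 1) = 1
((q | ((p | q) -> p)) -> r): 1 > 0.64, so result = 0.64
(((q | ((p | q) -> p)) -> r) -> r): 0.64 ≤ 0.64, so result = 1
(((~r & q) | p) -> (((q | ((p | q) -> p)) -> r) -> r)): 0.1 ≤ 1, so result = 1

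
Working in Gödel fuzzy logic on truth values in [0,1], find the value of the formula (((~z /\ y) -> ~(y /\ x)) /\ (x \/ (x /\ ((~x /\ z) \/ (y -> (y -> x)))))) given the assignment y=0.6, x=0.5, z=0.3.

0.50

~z: Gödel ¬ of 0.3 = 0 (operand ≠ 0)
(~z /\ y) = min(0, 0.6) = 0
(y /\ x) = min(0.6, 0.5) = 0.5
~(y /\ x): Gödel ¬ of 0.5 = 0 (operand ≠ 0)
((~z /\ y) -> ~(y /\ x)): 0 ≤ 0, so result = 1
~x: Gödel ¬ of 0.5 = 0 (operand ≠ 0)
(~x /\ z) = min(0, 0.3) = 0
(y -> x): 0.6 > 0.5, so result = 0.5
(y -> (y -> x)): 0.6 > 0.5, so result = 0.5
((~x /\ z) \/ (y -> (y -> x))) = max(0, 0.5) = 0.5
(x /\ ((~x /\ z) \/ (y -> (y -> x)))) = min(0.5, 0.5) = 0.5
(x \/ (x /\ ((~x /\ z) \/ (y -> (y -> x))))) = max(0.5, 0.5) = 0.5
(((~z /\ y) -> ~(y /\ x)) /\ (x \/ (x /\ ((~x /\ z) \/ (y -> (y -> x)))))) = min(1, 0.5) = 0.5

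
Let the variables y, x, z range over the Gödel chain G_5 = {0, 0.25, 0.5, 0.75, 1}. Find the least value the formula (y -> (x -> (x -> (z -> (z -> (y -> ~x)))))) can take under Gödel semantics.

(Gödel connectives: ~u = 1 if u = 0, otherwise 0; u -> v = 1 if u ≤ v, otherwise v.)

The minimum is attained at y = 0.25, x = 0.25, z = 0.25:
  ~x: Gödel ¬ of 0.25 = 0 (operand ≠ 0)
  (y -> ~x): 0.25 > 0, so result = 0
  (z -> (y -> ~x)): 0.25 > 0, so result = 0
  (z -> (z -> (y -> ~x))): 0.25 > 0, so result = 0
  (x -> (z -> (z -> (y -> ~x)))): 0.25 > 0, so result = 0
  (x -> (x -> (z -> (z -> (y -> ~x))))): 0.25 > 0, so result = 0
  (y -> (x -> (x -> (z -> (z -> (y -> ~x)))))): 0.25 > 0, so result = 0
Checking all 125 assignments confirms none give a value below 0.00.

0.00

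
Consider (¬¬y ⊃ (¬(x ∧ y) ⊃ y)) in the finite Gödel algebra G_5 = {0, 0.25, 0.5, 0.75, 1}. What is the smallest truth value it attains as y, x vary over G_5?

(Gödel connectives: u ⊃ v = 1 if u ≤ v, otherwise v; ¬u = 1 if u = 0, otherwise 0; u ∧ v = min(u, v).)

The minimum is attained at y = 0.25, x = 0:
  ¬y: Gödel ¬ of 0.25 = 0 (operand ≠ 0)
  ¬¬y: Gödel ¬ of 0 = 1 (operand is 0)
  (x ∧ y) = min(0, 0.25) = 0
  ¬(x ∧ y): Gödel ¬ of 0 = 1 (operand is 0)
  (¬(x ∧ y) ⊃ y): 1 > 0.25, so result = 0.25
  (¬¬y ⊃ (¬(x ∧ y) ⊃ y)): 1 > 0.25, so result = 0.25
Checking all 25 assignments confirms none give a value below 0.25.

0.25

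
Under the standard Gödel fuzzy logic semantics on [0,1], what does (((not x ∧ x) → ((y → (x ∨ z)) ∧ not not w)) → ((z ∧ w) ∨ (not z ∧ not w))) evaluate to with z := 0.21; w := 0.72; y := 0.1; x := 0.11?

not x: Gödel ¬ of 0.11 = 0 (operand ≠ 0)
(not x ∧ x) = min(0, 0.11) = 0
(x ∨ z) = max(0.11, 0.21) = 0.21
(y → (x ∨ z)): 0.1 ≤ 0.21, so result = 1
not w: Gödel ¬ of 0.72 = 0 (operand ≠ 0)
not not w: Gödel ¬ of 0 = 1 (operand is 0)
((y → (x ∨ z)) ∧ not not w) = min(1, 1) = 1
((not x ∧ x) → ((y → (x ∨ z)) ∧ not not w)): 0 ≤ 1, so result = 1
(z ∧ w) = min(0.21, 0.72) = 0.21
not z: Gödel ¬ of 0.21 = 0 (operand ≠ 0)
not w: Gödel ¬ of 0.72 = 0 (operand ≠ 0)
(not z ∧ not w) = min(0, 0) = 0
((z ∧ w) ∨ (not z ∧ not w)) = max(0.21, 0) = 0.21
(((not x ∧ x) → ((y → (x ∨ z)) ∧ not not w)) → ((z ∧ w) ∨ (not z ∧ not w))): 1 > 0.21, so result = 0.21

0.21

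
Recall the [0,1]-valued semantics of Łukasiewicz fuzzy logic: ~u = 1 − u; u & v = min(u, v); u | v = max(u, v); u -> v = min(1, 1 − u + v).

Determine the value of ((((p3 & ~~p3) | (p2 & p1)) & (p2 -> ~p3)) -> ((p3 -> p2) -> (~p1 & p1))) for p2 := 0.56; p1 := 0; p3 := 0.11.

0.89

~p3: Łukasiewicz ¬ gives 1 − 0.11 = 0.89
~~p3: Łukasiewicz ¬ gives 1 − 0.89 = 0.11
(p3 & ~~p3) = min(0.11, 0.11) = 0.11
(p2 & p1) = min(0.56, 0) = 0
((p3 & ~~p3) | (p2 & p1)) = max(0.11, 0) = 0.11
~p3: Łukasiewicz ¬ gives 1 − 0.11 = 0.89
(p2 -> ~p3): min(1, 1 − 0.56 + 0.89) = 1
(((p3 & ~~p3) | (p2 & p1)) & (p2 -> ~p3)) = min(0.11, 1) = 0.11
(p3 -> p2): min(1, 1 − 0.11 + 0.56) = 1
~p1: Łukasiewicz ¬ gives 1 − 0 = 1
(~p1 & p1) = min(1, 0) = 0
((p3 -> p2) -> (~p1 & p1)): min(1, 1 − 1 + 0) = 0
((((p3 & ~~p3) | (p2 & p1)) & (p2 -> ~p3)) -> ((p3 -> p2) -> (~p1 & p1))): min(1, 1 − 0.11 + 0) = 0.89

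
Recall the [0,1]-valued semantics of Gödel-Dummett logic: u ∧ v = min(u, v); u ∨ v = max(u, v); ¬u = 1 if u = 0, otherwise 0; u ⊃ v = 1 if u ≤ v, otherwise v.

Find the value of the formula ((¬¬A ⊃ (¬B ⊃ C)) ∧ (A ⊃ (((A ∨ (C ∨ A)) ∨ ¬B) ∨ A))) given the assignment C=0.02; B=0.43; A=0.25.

¬A: Gödel ¬ of 0.25 = 0 (operand ≠ 0)
¬¬A: Gödel ¬ of 0 = 1 (operand is 0)
¬B: Gödel ¬ of 0.43 = 0 (operand ≠ 0)
(¬B ⊃ C): 0 ≤ 0.02, so result = 1
(¬¬A ⊃ (¬B ⊃ C)): 1 ≤ 1, so result = 1
(C ∨ A) = max(0.02, 0.25) = 0.25
(A ∨ (C ∨ A)) = max(0.25, 0.25) = 0.25
¬B: Gödel ¬ of 0.43 = 0 (operand ≠ 0)
((A ∨ (C ∨ A)) ∨ ¬B) = max(0.25, 0) = 0.25
(((A ∨ (C ∨ A)) ∨ ¬B) ∨ A) = max(0.25, 0.25) = 0.25
(A ⊃ (((A ∨ (C ∨ A)) ∨ ¬B) ∨ A)): 0.25 ≤ 0.25, so result = 1
((¬¬A ⊃ (¬B ⊃ C)) ∧ (A ⊃ (((A ∨ (C ∨ A)) ∨ ¬B) ∨ A))) = min(1, 1) = 1

1.00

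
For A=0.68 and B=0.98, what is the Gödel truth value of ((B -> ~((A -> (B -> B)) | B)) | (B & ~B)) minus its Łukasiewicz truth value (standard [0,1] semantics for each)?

Gödel evaluation:
  (B -> B): 0.98 ≤ 0.98, so result = 1
  (A -> (B -> B)): 0.68 ≤ 1, so result = 1
  ((A -> (B -> B)) | B) = max(1, 0.98) = 1
  ~((A -> (B -> B)) | B): Gödel ¬ of 1 = 0 (operand ≠ 0)
  (B -> ~((A -> (B -> B)) | B)): 0.98 > 0, so result = 0
  ~B: Gödel ¬ of 0.98 = 0 (operand ≠ 0)
  (B & ~B) = min(0.98, 0) = 0
  ((B -> ~((A -> (B -> B)) | B)) | (B & ~B)) = max(0, 0) = 0
  Gödel value = 0
Łukasiewicz evaluation:
  (B -> B): min(1, 1 − 0.98 + 0.98) = 1
  (A -> (B -> B)): min(1, 1 − 0.68 + 1) = 1
  ((A -> (B -> B)) | B) = max(1, 0.98) = 1
  ~((A -> (B -> B)) | B): Łukasiewicz ¬ gives 1 − 1 = 0
  (B -> ~((A -> (B -> B)) | B)): min(1, 1 − 0.98 + 0) = 0.02
  ~B: Łukasiewicz ¬ gives 1 − 0.98 = 0.02
  (B & ~B) = min(0.98, 0.02) = 0.02
  ((B -> ~((A -> (B -> B)) | B)) | (B & ~B)) = max(0.02, 0.02) = 0.02
  Łukasiewicz value = 0.02
Difference: 0 − 0.02 = -0.02

-0.02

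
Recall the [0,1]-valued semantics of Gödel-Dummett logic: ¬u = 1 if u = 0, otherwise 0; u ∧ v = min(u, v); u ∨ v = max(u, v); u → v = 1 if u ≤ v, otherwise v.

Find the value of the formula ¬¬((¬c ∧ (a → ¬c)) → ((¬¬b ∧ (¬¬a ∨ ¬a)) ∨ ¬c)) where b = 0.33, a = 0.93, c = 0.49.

1.00

¬c: Gödel ¬ of 0.49 = 0 (operand ≠ 0)
¬c: Gödel ¬ of 0.49 = 0 (operand ≠ 0)
(a → ¬c): 0.93 > 0, so result = 0
(¬c ∧ (a → ¬c)) = min(0, 0) = 0
¬b: Gödel ¬ of 0.33 = 0 (operand ≠ 0)
¬¬b: Gödel ¬ of 0 = 1 (operand is 0)
¬a: Gödel ¬ of 0.93 = 0 (operand ≠ 0)
¬¬a: Gödel ¬ of 0 = 1 (operand is 0)
¬a: Gödel ¬ of 0.93 = 0 (operand ≠ 0)
(¬¬a ∨ ¬a) = max(1, 0) = 1
(¬¬b ∧ (¬¬a ∨ ¬a)) = min(1, 1) = 1
¬c: Gödel ¬ of 0.49 = 0 (operand ≠ 0)
((¬¬b ∧ (¬¬a ∨ ¬a)) ∨ ¬c) = max(1, 0) = 1
((¬c ∧ (a → ¬c)) → ((¬¬b ∧ (¬¬a ∨ ¬a)) ∨ ¬c)): 0 ≤ 1, so result = 1
¬((¬c ∧ (a → ¬c)) → ((¬¬b ∧ (¬¬a ∨ ¬a)) ∨ ¬c)): Gödel ¬ of 1 = 0 (operand ≠ 0)
¬¬((¬c ∧ (a → ¬c)) → ((¬¬b ∧ (¬¬a ∨ ¬a)) ∨ ¬c)): Gödel ¬ of 0 = 1 (operand is 0)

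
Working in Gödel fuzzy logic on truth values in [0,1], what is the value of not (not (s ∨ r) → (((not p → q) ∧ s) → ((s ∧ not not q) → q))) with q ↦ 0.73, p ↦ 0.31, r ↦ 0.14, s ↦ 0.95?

(s ∨ r) = max(0.95, 0.14) = 0.95
not (s ∨ r): Gödel ¬ of 0.95 = 0 (operand ≠ 0)
not p: Gödel ¬ of 0.31 = 0 (operand ≠ 0)
(not p → q): 0 ≤ 0.73, so result = 1
((not p → q) ∧ s) = min(1, 0.95) = 0.95
not q: Gödel ¬ of 0.73 = 0 (operand ≠ 0)
not not q: Gödel ¬ of 0 = 1 (operand is 0)
(s ∧ not not q) = min(0.95, 1) = 0.95
((s ∧ not not q) → q): 0.95 > 0.73, so result = 0.73
(((not p → q) ∧ s) → ((s ∧ not not q) → q)): 0.95 > 0.73, so result = 0.73
(not (s ∨ r) → (((not p → q) ∧ s) → ((s ∧ not not q) → q))): 0 ≤ 0.73, so result = 1
not (not (s ∨ r) → (((not p → q) ∧ s) → ((s ∧ not not q) → q))): Gödel ¬ of 1 = 0 (operand ≠ 0)

0.00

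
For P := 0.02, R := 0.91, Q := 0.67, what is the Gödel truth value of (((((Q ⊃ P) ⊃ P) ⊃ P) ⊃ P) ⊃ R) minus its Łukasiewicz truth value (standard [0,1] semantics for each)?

Gödel evaluation:
  (Q ⊃ P): 0.67 > 0.02, so result = 0.02
  ((Q ⊃ P) ⊃ P): 0.02 ≤ 0.02, so result = 1
  (((Q ⊃ P) ⊃ P) ⊃ P): 1 > 0.02, so result = 0.02
  ((((Q ⊃ P) ⊃ P) ⊃ P) ⊃ P): 0.02 ≤ 0.02, so result = 1
  (((((Q ⊃ P) ⊃ P) ⊃ P) ⊃ P) ⊃ R): 1 > 0.91, so result = 0.91
  Gödel value = 0.91
Łukasiewicz evaluation:
  (Q ⊃ P): min(1, 1 − 0.67 + 0.02) = 0.35
  ((Q ⊃ P) ⊃ P): min(1, 1 − 0.35 + 0.02) = 0.67
  (((Q ⊃ P) ⊃ P) ⊃ P): min(1, 1 − 0.67 + 0.02) = 0.35
  ((((Q ⊃ P) ⊃ P) ⊃ P) ⊃ P): min(1, 1 − 0.35 + 0.02) = 0.67
  (((((Q ⊃ P) ⊃ P) ⊃ P) ⊃ P) ⊃ R): min(1, 1 − 0.67 + 0.91) = 1
  Łukasiewicz value = 1
Difference: 0.91 − 1 = -0.09

-0.09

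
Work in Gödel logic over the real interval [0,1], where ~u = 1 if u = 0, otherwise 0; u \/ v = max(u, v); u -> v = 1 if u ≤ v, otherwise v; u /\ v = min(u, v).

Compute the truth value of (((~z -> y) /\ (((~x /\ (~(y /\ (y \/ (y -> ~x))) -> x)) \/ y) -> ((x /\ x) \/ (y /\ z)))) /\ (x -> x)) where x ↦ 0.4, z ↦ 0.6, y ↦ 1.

~z: Gödel ¬ of 0.6 = 0 (operand ≠ 0)
(~z -> y): 0 ≤ 1, so result = 1
~x: Gödel ¬ of 0.4 = 0 (operand ≠ 0)
~x: Gödel ¬ of 0.4 = 0 (operand ≠ 0)
(y -> ~x): 1 > 0, so result = 0
(y \/ (y -> ~x)) = max(1, 0) = 1
(y /\ (y \/ (y -> ~x))) = min(1, 1) = 1
~(y /\ (y \/ (y -> ~x))): Gödel ¬ of 1 = 0 (operand ≠ 0)
(~(y /\ (y \/ (y -> ~x))) -> x): 0 ≤ 0.4, so result = 1
(~x /\ (~(y /\ (y \/ (y -> ~x))) -> x)) = min(0, 1) = 0
((~x /\ (~(y /\ (y \/ (y -> ~x))) -> x)) \/ y) = max(0, 1) = 1
(x /\ x) = min(0.4, 0.4) = 0.4
(y /\ z) = min(1, 0.6) = 0.6
((x /\ x) \/ (y /\ z)) = max(0.4, 0.6) = 0.6
(((~x /\ (~(y /\ (y \/ (y -> ~x))) -> x)) \/ y) -> ((x /\ x) \/ (y /\ z))): 1 > 0.6, so result = 0.6
((~z -> y) /\ (((~x /\ (~(y /\ (y \/ (y -> ~x))) -> x)) \/ y) -> ((x /\ x) \/ (y /\ z)))) = min(1, 0.6) = 0.6
(x -> x): 0.4 ≤ 0.4, so result = 1
(((~z -> y) /\ (((~x /\ (~(y /\ (y \/ (y -> ~x))) -> x)) \/ y) -> ((x /\ x) \/ (y /\ z)))) /\ (x -> x)) = min(0.6, 1) = 0.6

0.60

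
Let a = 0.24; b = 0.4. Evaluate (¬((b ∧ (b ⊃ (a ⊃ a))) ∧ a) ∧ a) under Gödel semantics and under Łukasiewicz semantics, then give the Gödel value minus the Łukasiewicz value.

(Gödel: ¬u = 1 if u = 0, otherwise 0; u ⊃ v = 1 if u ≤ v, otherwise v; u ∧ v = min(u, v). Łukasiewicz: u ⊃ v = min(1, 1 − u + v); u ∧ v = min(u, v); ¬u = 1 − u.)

-0.24

Gödel evaluation:
  (a ⊃ a): 0.24 ≤ 0.24, so result = 1
  (b ⊃ (a ⊃ a)): 0.4 ≤ 1, so result = 1
  (b ∧ (b ⊃ (a ⊃ a))) = min(0.4, 1) = 0.4
  ((b ∧ (b ⊃ (a ⊃ a))) ∧ a) = min(0.4, 0.24) = 0.24
  ¬((b ∧ (b ⊃ (a ⊃ a))) ∧ a): Gödel ¬ of 0.24 = 0 (operand ≠ 0)
  (¬((b ∧ (b ⊃ (a ⊃ a))) ∧ a) ∧ a) = min(0, 0.24) = 0
  Gödel value = 0
Łukasiewicz evaluation:
  (a ⊃ a): min(1, 1 − 0.24 + 0.24) = 1
  (b ⊃ (a ⊃ a)): min(1, 1 − 0.4 + 1) = 1
  (b ∧ (b ⊃ (a ⊃ a))) = min(0.4, 1) = 0.4
  ((b ∧ (b ⊃ (a ⊃ a))) ∧ a) = min(0.4, 0.24) = 0.24
  ¬((b ∧ (b ⊃ (a ⊃ a))) ∧ a): Łukasiewicz ¬ gives 1 − 0.24 = 0.76
  (¬((b ∧ (b ⊃ (a ⊃ a))) ∧ a) ∧ a) = min(0.76, 0.24) = 0.24
  Łukasiewicz value = 0.24
Difference: 0 − 0.24 = -0.24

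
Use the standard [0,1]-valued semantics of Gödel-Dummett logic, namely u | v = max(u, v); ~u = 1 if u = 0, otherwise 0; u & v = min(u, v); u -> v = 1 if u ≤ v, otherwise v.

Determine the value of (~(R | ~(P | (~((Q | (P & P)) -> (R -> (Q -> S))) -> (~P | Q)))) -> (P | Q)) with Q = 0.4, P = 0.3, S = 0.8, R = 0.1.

1.00

(P & P) = min(0.3, 0.3) = 0.3
(Q | (P & P)) = max(0.4, 0.3) = 0.4
(Q -> S): 0.4 ≤ 0.8, so result = 1
(R -> (Q -> S)): 0.1 ≤ 1, so result = 1
((Q | (P & P)) -> (R -> (Q -> S))): 0.4 ≤ 1, so result = 1
~((Q | (P & P)) -> (R -> (Q -> S))): Gödel ¬ of 1 = 0 (operand ≠ 0)
~P: Gödel ¬ of 0.3 = 0 (operand ≠ 0)
(~P | Q) = max(0, 0.4) = 0.4
(~((Q | (P & P)) -> (R -> (Q -> S))) -> (~P | Q)): 0 ≤ 0.4, so result = 1
(P | (~((Q | (P & P)) -> (R -> (Q -> S))) -> (~P | Q))) = max(0.3, 1) = 1
~(P | (~((Q | (P & P)) -> (R -> (Q -> S))) -> (~P | Q))): Gödel ¬ of 1 = 0 (operand ≠ 0)
(R | ~(P | (~((Q | (P & P)) -> (R -> (Q -> S))) -> (~P | Q)))) = max(0.1, 0) = 0.1
~(R | ~(P | (~((Q | (P & P)) -> (R -> (Q -> S))) -> (~P | Q)))): Gödel ¬ of 0.1 = 0 (operand ≠ 0)
(P | Q) = max(0.3, 0.4) = 0.4
(~(R | ~(P | (~((Q | (P & P)) -> (R -> (Q -> S))) -> (~P | Q)))) -> (P | Q)): 0 ≤ 0.4, so result = 1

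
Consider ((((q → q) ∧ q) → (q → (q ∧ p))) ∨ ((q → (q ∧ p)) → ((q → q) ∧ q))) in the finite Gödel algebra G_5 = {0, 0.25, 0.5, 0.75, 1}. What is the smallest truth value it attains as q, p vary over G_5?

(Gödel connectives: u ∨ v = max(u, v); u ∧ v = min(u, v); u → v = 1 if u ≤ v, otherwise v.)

1.00

Every assignment gives 1. For instance at q = 0, p = 0:
  (q → q): 0 ≤ 0, so result = 1
  ((q → q) ∧ q) = min(1, 0) = 0
  (q ∧ p) = min(0, 0) = 0
  (q → (q ∧ p)): 0 ≤ 0, so result = 1
  (((q → q) ∧ q) → (q → (q ∧ p))): 0 ≤ 1, so result = 1
  (q ∧ p) = min(0, 0) = 0
  (q → (q ∧ p)): 0 ≤ 0, so result = 1
  (q → q): 0 ≤ 0, so result = 1
  ((q → q) ∧ q) = min(1, 0) = 0
  ((q → (q ∧ p)) → ((q → q) ∧ q)): 1 > 0, so result = 0
  ((((q → q) ∧ q) → (q → (q ∧ p))) ∨ ((q → (q ∧ p)) → ((q → q) ∧ q))) = max(1, 0) = 1
All 25 assignments give value 1 — the formula is a G_5-tautology.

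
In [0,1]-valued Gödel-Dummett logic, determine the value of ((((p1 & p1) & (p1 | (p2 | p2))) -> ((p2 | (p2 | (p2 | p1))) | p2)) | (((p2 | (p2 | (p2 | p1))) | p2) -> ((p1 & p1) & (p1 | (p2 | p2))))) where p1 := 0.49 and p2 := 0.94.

1.00

(p1 & p1) = min(0.49, 0.49) = 0.49
(p2 | p2) = max(0.94, 0.94) = 0.94
(p1 | (p2 | p2)) = max(0.49, 0.94) = 0.94
((p1 & p1) & (p1 | (p2 | p2))) = min(0.49, 0.94) = 0.49
(p2 | p1) = max(0.94, 0.49) = 0.94
(p2 | (p2 | p1)) = max(0.94, 0.94) = 0.94
(p2 | (p2 | (p2 | p1))) = max(0.94, 0.94) = 0.94
((p2 | (p2 | (p2 | p1))) | p2) = max(0.94, 0.94) = 0.94
(((p1 & p1) & (p1 | (p2 | p2))) -> ((p2 | (p2 | (p2 | p1))) | p2)): 0.49 ≤ 0.94, so result = 1
(p2 | p1) = max(0.94, 0.49) = 0.94
(p2 | (p2 | p1)) = max(0.94, 0.94) = 0.94
(p2 | (p2 | (p2 | p1))) = max(0.94, 0.94) = 0.94
((p2 | (p2 | (p2 | p1))) | p2) = max(0.94, 0.94) = 0.94
(p1 & p1) = min(0.49, 0.49) = 0.49
(p2 | p2) = max(0.94, 0.94) = 0.94
(p1 | (p2 | p2)) = max(0.49, 0.94) = 0.94
((p1 & p1) & (p1 | (p2 | p2))) = min(0.49, 0.94) = 0.49
(((p2 | (p2 | (p2 | p1))) | p2) -> ((p1 & p1) & (p1 | (p2 | p2)))): 0.94 > 0.49, so result = 0.49
((((p1 & p1) & (p1 | (p2 | p2))) -> ((p2 | (p2 | (p2 | p1))) | p2)) | (((p2 | (p2 | (p2 | p1))) | p2) -> ((p1 & p1) & (p1 | (p2 | p2))))) = max(1, 0.49) = 1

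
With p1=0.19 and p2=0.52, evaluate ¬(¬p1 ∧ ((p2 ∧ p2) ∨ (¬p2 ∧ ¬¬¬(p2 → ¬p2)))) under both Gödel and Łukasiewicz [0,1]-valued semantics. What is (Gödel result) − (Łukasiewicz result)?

Gödel evaluation:
  ¬p1: Gödel ¬ of 0.19 = 0 (operand ≠ 0)
  (p2 ∧ p2) = min(0.52, 0.52) = 0.52
  ¬p2: Gödel ¬ of 0.52 = 0 (operand ≠ 0)
  ¬p2: Gödel ¬ of 0.52 = 0 (operand ≠ 0)
  (p2 → ¬p2): 0.52 > 0, so result = 0
  ¬(p2 → ¬p2): Gödel ¬ of 0 = 1 (operand is 0)
  ¬¬(p2 → ¬p2): Gödel ¬ of 1 = 0 (operand ≠ 0)
  ¬¬¬(p2 → ¬p2): Gödel ¬ of 0 = 1 (operand is 0)
  (¬p2 ∧ ¬¬¬(p2 → ¬p2)) = min(0, 1) = 0
  ((p2 ∧ p2) ∨ (¬p2 ∧ ¬¬¬(p2 → ¬p2))) = max(0.52, 0) = 0.52
  (¬p1 ∧ ((p2 ∧ p2) ∨ (¬p2 ∧ ¬¬¬(p2 → ¬p2)))) = min(0, 0.52) = 0
  ¬(¬p1 ∧ ((p2 ∧ p2) ∨ (¬p2 ∧ ¬¬¬(p2 → ¬p2)))): Gödel ¬ of 0 = 1 (operand is 0)
  Gödel value = 1
Łukasiewicz evaluation:
  ¬p1: Łukasiewicz ¬ gives 1 − 0.19 = 0.81
  (p2 ∧ p2) = min(0.52, 0.52) = 0.52
  ¬p2: Łukasiewicz ¬ gives 1 − 0.52 = 0.48
  ¬p2: Łukasiewicz ¬ gives 1 − 0.52 = 0.48
  (p2 → ¬p2): min(1, 1 − 0.52 + 0.48) = 0.96
  ¬(p2 → ¬p2): Łukasiewicz ¬ gives 1 − 0.96 = 0.04
  ¬¬(p2 → ¬p2): Łukasiewicz ¬ gives 1 − 0.04 = 0.96
  ¬¬¬(p2 → ¬p2): Łukasiewicz ¬ gives 1 − 0.96 = 0.04
  (¬p2 ∧ ¬¬¬(p2 → ¬p2)) = min(0.48, 0.04) = 0.04
  ((p2 ∧ p2) ∨ (¬p2 ∧ ¬¬¬(p2 → ¬p2))) = max(0.52, 0.04) = 0.52
  (¬p1 ∧ ((p2 ∧ p2) ∨ (¬p2 ∧ ¬¬¬(p2 → ¬p2)))) = min(0.81, 0.52) = 0.52
  ¬(¬p1 ∧ ((p2 ∧ p2) ∨ (¬p2 ∧ ¬¬¬(p2 → ¬p2)))): Łukasiewicz ¬ gives 1 − 0.52 = 0.48
  Łukasiewicz value = 0.48
Difference: 1 − 0.48 = 0.52

0.52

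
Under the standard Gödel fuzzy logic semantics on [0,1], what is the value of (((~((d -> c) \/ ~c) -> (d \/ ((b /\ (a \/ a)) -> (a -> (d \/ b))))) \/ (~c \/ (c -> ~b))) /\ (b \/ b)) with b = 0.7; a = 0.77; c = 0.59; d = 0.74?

(d -> c): 0.74 > 0.59, so result = 0.59
~c: Gödel ¬ of 0.59 = 0 (operand ≠ 0)
((d -> c) \/ ~c) = max(0.59, 0) = 0.59
~((d -> c) \/ ~c): Gödel ¬ of 0.59 = 0 (operand ≠ 0)
(a \/ a) = max(0.77, 0.77) = 0.77
(b /\ (a \/ a)) = min(0.7, 0.77) = 0.7
(d \/ b) = max(0.74, 0.7) = 0.74
(a -> (d \/ b)): 0.77 > 0.74, so result = 0.74
((b /\ (a \/ a)) -> (a -> (d \/ b))): 0.7 ≤ 0.74, so result = 1
(d \/ ((b /\ (a \/ a)) -> (a -> (d \/ b)))) = max(0.74, 1) = 1
(~((d -> c) \/ ~c) -> (d \/ ((b /\ (a \/ a)) -> (a -> (d \/ b))))): 0 ≤ 1, so result = 1
~c: Gödel ¬ of 0.59 = 0 (operand ≠ 0)
~b: Gödel ¬ of 0.7 = 0 (operand ≠ 0)
(c -> ~b): 0.59 > 0, so result = 0
(~c \/ (c -> ~b)) = max(0, 0) = 0
((~((d -> c) \/ ~c) -> (d \/ ((b /\ (a \/ a)) -> (a -> (d \/ b))))) \/ (~c \/ (c -> ~b))) = max(1, 0) = 1
(b \/ b) = max(0.7, 0.7) = 0.7
(((~((d -> c) \/ ~c) -> (d \/ ((b /\ (a \/ a)) -> (a -> (d \/ b))))) \/ (~c \/ (c -> ~b))) /\ (b \/ b)) = min(1, 0.7) = 0.7

0.70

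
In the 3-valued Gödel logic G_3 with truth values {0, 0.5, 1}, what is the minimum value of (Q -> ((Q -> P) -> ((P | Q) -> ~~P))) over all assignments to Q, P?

1.00

Every assignment gives 1. For instance at Q = 0, P = 0:
  (Q -> P): 0 ≤ 0, so result = 1
  (P | Q) = max(0, 0) = 0
  ~P: Gödel ¬ of 0 = 1 (operand is 0)
  ~~P: Gödel ¬ of 1 = 0 (operand ≠ 0)
  ((P | Q) -> ~~P): 0 ≤ 0, so result = 1
  ((Q -> P) -> ((P | Q) -> ~~P)): 1 ≤ 1, so result = 1
  (Q -> ((Q -> P) -> ((P | Q) -> ~~P))): 0 ≤ 1, so result = 1
All 9 assignments give value 1 — the formula is a G_3-tautology.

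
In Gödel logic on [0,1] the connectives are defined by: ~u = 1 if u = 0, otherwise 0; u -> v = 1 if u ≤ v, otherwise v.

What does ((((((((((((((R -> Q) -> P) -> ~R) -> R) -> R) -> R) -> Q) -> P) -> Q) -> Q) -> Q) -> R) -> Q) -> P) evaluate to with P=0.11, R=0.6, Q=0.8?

(R -> Q): 0.6 ≤ 0.8, so result = 1
((R -> Q) -> P): 1 > 0.11, so result = 0.11
~R: Gödel ¬ of 0.6 = 0 (operand ≠ 0)
(((R -> Q) -> P) -> ~R): 0.11 > 0, so result = 0
((((R -> Q) -> P) -> ~R) -> R): 0 ≤ 0.6, so result = 1
(((((R -> Q) -> P) -> ~R) -> R) -> R): 1 > 0.6, so result = 0.6
((((((R -> Q) -> P) -> ~R) -> R) -> R) -> R): 0.6 ≤ 0.6, so result = 1
(((((((R -> Q) -> P) -> ~R) -> R) -> R) -> R) -> Q): 1 > 0.8, so result = 0.8
((((((((R -> Q) -> P) -> ~R) -> R) -> R) -> R) -> Q) -> P): 0.8 > 0.11, so result = 0.11
(((((((((R -> Q) -> P) -> ~R) -> R) -> R) -> R) -> Q) -> P) -> Q): 0.11 ≤ 0.8, so result = 1
((((((((((R -> Q) -> P) -> ~R) -> R) -> R) -> R) -> Q) -> P) -> Q) -> Q): 1 > 0.8, so result = 0.8
(((((((((((R -> Q) -> P) -> ~R) -> R) -> R) -> R) -> Q) -> P) -> Q) -> Q) -> Q): 0.8 ≤ 0.8, so result = 1
((((((((((((R -> Q) -> P) -> ~R) -> R) -> R) -> R) -> Q) -> P) -> Q) -> Q) -> Q) -> R): 1 > 0.6, so result = 0.6
(((((((((((((R -> Q) -> P) -> ~R) -> R) -> R) -> R) -> Q) -> P) -> Q) -> Q) -> Q) -> R) -> Q): 0.6 ≤ 0.8, so result = 1
((((((((((((((R -> Q) -> P) -> ~R) -> R) -> R) -> R) -> Q) -> P) -> Q) -> Q) -> Q) -> R) -> Q) -> P): 1 > 0.11, so result = 0.11

0.11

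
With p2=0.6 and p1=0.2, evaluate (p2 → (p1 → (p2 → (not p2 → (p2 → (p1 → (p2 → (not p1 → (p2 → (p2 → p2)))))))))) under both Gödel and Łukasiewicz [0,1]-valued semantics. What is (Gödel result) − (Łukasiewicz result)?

0.00

Gödel evaluation:
  not p2: Gödel ¬ of 0.6 = 0 (operand ≠ 0)
  not p1: Gödel ¬ of 0.2 = 0 (operand ≠ 0)
  (p2 → p2): 0.6 ≤ 0.6, so result = 1
  (p2 → (p2 → p2)): 0.6 ≤ 1, so result = 1
  (not p1 → (p2 → (p2 → p2))): 0 ≤ 1, so result = 1
  (p2 → (not p1 → (p2 → (p2 → p2)))): 0.6 ≤ 1, so result = 1
  (p1 → (p2 → (not p1 → (p2 → (p2 → p2))))): 0.2 ≤ 1, so result = 1
  (p2 → (p1 → (p2 → (not p1 → (p2 → (p2 → p2)))))): 0.6 ≤ 1, so result = 1
  (not p2 → (p2 → (p1 → (p2 → (not p1 → (p2 → (p2 → p2))))))): 0 ≤ 1, so result = 1
  (p2 → (not p2 → (p2 → (p1 → (p2 → (not p1 → (p2 → (p2 → p2)))))))): 0.6 ≤ 1, so result = 1
  (p1 → (p2 → (not p2 → (p2 → (p1 → (p2 → (not p1 → (p2 → (p2 → p2))))))))): 0.2 ≤ 1, so result = 1
  (p2 → (p1 → (p2 → (not p2 → (p2 → (p1 → (p2 → (not p1 → (p2 → (p2 → p2)))))))))): 0.6 ≤ 1, so result = 1
  Gödel value = 1
Łukasiewicz evaluation:
  not p2: Łukasiewicz ¬ gives 1 − 0.6 = 0.4
  not p1: Łukasiewicz ¬ gives 1 − 0.2 = 0.8
  (p2 → p2): min(1, 1 − 0.6 + 0.6) = 1
  (p2 → (p2 → p2)): min(1, 1 − 0.6 + 1) = 1
  (not p1 → (p2 → (p2 → p2))): min(1, 1 − 0.8 + 1) = 1
  (p2 → (not p1 → (p2 → (p2 → p2)))): min(1, 1 − 0.6 + 1) = 1
  (p1 → (p2 → (not p1 → (p2 → (p2 → p2))))): min(1, 1 − 0.2 + 1) = 1
  (p2 → (p1 → (p2 → (not p1 → (p2 → (p2 → p2)))))): min(1, 1 − 0.6 + 1) = 1
  (not p2 → (p2 → (p1 → (p2 → (not p1 → (p2 → (p2 → p2))))))): min(1, 1 − 0.4 + 1) = 1
  (p2 → (not p2 → (p2 → (p1 → (p2 → (not p1 → (p2 → (p2 → p2)))))))): min(1, 1 − 0.6 + 1) = 1
  (p1 → (p2 → (not p2 → (p2 → (p1 → (p2 → (not p1 → (p2 → (p2 → p2))))))))): min(1, 1 − 0.2 + 1) = 1
  (p2 → (p1 → (p2 → (not p2 → (p2 → (p1 → (p2 → (not p1 → (p2 → (p2 → p2)))))))))): min(1, 1 − 0.6 + 1) = 1
  Łukasiewicz value = 1
Difference: 1 − 1 = 0.00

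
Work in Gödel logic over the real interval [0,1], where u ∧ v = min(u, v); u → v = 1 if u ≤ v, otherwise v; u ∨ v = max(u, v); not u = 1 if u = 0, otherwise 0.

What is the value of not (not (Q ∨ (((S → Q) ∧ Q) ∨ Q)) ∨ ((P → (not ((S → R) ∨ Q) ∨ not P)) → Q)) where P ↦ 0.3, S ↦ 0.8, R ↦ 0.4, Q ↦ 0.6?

0.00

(S → Q): 0.8 > 0.6, so result = 0.6
((S → Q) ∧ Q) = min(0.6, 0.6) = 0.6
(((S → Q) ∧ Q) ∨ Q) = max(0.6, 0.6) = 0.6
(Q ∨ (((S → Q) ∧ Q) ∨ Q)) = max(0.6, 0.6) = 0.6
not (Q ∨ (((S → Q) ∧ Q) ∨ Q)): Gödel ¬ of 0.6 = 0 (operand ≠ 0)
(S → R): 0.8 > 0.4, so result = 0.4
((S → R) ∨ Q) = max(0.4, 0.6) = 0.6
not ((S → R) ∨ Q): Gödel ¬ of 0.6 = 0 (operand ≠ 0)
not P: Gödel ¬ of 0.3 = 0 (operand ≠ 0)
(not ((S → R) ∨ Q) ∨ not P) = max(0, 0) = 0
(P → (not ((S → R) ∨ Q) ∨ not P)): 0.3 > 0, so result = 0
((P → (not ((S → R) ∨ Q) ∨ not P)) → Q): 0 ≤ 0.6, so result = 1
(not (Q ∨ (((S → Q) ∧ Q) ∨ Q)) ∨ ((P → (not ((S → R) ∨ Q) ∨ not P)) → Q)) = max(0, 1) = 1
not (not (Q ∨ (((S → Q) ∧ Q) ∨ Q)) ∨ ((P → (not ((S → R) ∨ Q) ∨ not P)) → Q)): Gödel ¬ of 1 = 0 (operand ≠ 0)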